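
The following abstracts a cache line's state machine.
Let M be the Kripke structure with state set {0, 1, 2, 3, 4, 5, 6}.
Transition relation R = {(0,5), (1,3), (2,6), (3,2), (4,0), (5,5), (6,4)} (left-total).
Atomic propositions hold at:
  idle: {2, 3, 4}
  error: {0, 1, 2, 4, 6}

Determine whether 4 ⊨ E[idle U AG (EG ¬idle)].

Sat(¬idle) = {0, 1, 5, 6}
EG ¬idle: greatest fixpoint, start Z0 = {0, 1, 5, 6}, keep only states in Sat with some successor in Z. Z1 = {0, 5}; fixed.
Sat(EG ¬idle) = {0, 5}
AG (EG ¬idle): greatest fixpoint, start Z0 = {0, 5}, keep only states in Sat with every successor in Z. Already a fixed point.
Sat(AG (EG ¬idle)) = {0, 5}
E[idle U AG (EG ¬idle)]: least fixpoint, start Z0 = Sat(AG (EG ¬idle)) = {0, 5}, add states in Sat(idle) with some successor in Z. Z1 = {0, 4, 5}; fixed.
Sat(E[idle U AG (EG ¬idle)]) = {0, 4, 5}
4 ∈ Sat(E[idle U AG (EG ¬idle)]) = {0, 4, 5}, so the formula holds at 4.

Yes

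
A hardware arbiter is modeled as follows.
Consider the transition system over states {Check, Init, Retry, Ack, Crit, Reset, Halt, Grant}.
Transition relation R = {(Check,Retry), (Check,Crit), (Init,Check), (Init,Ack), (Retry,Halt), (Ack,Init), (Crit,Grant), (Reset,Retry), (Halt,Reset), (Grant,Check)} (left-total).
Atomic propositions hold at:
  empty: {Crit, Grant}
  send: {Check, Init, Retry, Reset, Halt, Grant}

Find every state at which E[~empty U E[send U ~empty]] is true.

{Check, Init, Retry, Ack, Reset, Halt, Grant}

Sat(~empty) = {Check, Init, Retry, Ack, Reset, Halt}
E[send U ~empty]: least fixpoint, start Z0 = Sat(~empty) = {Check, Init, Retry, Ack, Reset, Halt}, add states in Sat(send) with some successor in Z. Z1 = {Check, Init, Retry, Ack, Reset, Halt, Grant}; fixed.
Sat(E[send U ~empty]) = {Check, Init, Retry, Ack, Reset, Halt, Grant}
E[~empty U E[send U ~empty]]: least fixpoint, start Z0 = Sat(E[send U ~empty]) = {Check, Init, Retry, Ack, Reset, Halt, Grant}, add states in Sat(~empty) with some successor in Z. Already a fixed point.
Sat(E[~empty U E[send U ~empty]]) = {Check, Init, Retry, Ack, Reset, Halt, Grant}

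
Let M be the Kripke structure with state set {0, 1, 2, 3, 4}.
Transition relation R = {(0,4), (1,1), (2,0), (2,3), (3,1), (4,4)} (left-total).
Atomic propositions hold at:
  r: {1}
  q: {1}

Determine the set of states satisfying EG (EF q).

{1, 2, 3}

EF q: least fixpoint, start Z0 = {1}, add states with some successor in Z. Z1 = {1, 3}; Z2 = {1, 2, 3}; fixed.
Sat(EF q) = {1, 2, 3}
EG (EF q): greatest fixpoint, start Z0 = {1, 2, 3}, keep only states in Sat with some successor in Z. Already a fixed point.
Sat(EG (EF q)) = {1, 2, 3}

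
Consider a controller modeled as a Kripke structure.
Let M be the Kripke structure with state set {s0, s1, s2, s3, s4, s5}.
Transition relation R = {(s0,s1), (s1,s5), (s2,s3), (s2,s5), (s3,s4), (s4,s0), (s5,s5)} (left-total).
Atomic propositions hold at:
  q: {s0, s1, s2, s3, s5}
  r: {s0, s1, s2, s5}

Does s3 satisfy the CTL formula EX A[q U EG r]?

No

EG r: greatest fixpoint, start Z0 = {s0, s1, s2, s5}, keep only states in Sat with some successor in Z. Already a fixed point.
Sat(EG r) = {s0, s1, s2, s5}
A[q U EG r]: least fixpoint, start Z0 = Sat(EG r) = {s0, s1, s2, s5}, add states in Sat(q) with every successor in Z. Already a fixed point.
Sat(A[q U EG r]) = {s0, s1, s2, s5}
Sat(EX A[q U EG r]) = {s : some successor in {s0, s1, s2, s5}} = {s0, s1, s2, s4, s5}
s3 ∉ Sat(EX A[q U EG r]) = {s0, s1, s2, s4, s5}, so the formula does not hold at s3.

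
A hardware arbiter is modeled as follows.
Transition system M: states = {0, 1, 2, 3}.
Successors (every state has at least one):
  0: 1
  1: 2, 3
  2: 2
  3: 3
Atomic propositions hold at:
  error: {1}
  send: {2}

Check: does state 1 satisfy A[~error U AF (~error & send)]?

No

Sat(~error) = {0, 2, 3}
Sat(~error & send) = {2}
AF (~error & send): least fixpoint, start Z0 = {2}, add states with every successor in Z. Already a fixed point.
Sat(AF (~error & send)) = {2}
A[~error U AF (~error & send)]: least fixpoint, start Z0 = Sat(AF (~error & send)) = {2}, add states in Sat(~error) with every successor in Z. Already a fixed point.
Sat(A[~error U AF (~error & send)]) = {2}
1 ∉ Sat(A[~error U AF (~error & send)]) = {2}, so the formula does not hold at 1.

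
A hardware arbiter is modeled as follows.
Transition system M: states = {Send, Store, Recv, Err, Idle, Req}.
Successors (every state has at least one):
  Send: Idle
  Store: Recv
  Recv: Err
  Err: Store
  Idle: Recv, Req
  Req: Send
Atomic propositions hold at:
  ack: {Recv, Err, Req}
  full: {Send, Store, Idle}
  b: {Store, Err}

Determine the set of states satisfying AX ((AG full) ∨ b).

AG full: greatest fixpoint, start Z0 = {Send, Store, Idle}, keep only states in Sat with every successor in Z. Z1 = {Send}; Z2 = ∅; fixed.
Sat(AG full) = ∅
Sat((AG full) ∨ b) = {Store, Err}
Sat(AX ((AG full) ∨ b)) = {s : every successor in {Store, Err}} = {Recv, Err}

{Recv, Err}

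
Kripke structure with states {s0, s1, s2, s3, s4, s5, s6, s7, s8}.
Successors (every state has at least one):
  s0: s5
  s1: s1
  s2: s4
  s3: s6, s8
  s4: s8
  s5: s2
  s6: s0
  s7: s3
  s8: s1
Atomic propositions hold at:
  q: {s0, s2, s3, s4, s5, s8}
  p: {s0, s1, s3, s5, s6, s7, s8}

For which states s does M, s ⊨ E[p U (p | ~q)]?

{s0, s1, s3, s5, s6, s7, s8}

Sat(~q) = {s1, s6, s7}
Sat(p | ~q) = {s0, s1, s3, s5, s6, s7, s8}
E[p U (p | ~q)]: least fixpoint, start Z0 = Sat((p | ~q)) = {s0, s1, s3, s5, s6, s7, s8}, add states in Sat(p) with some successor in Z. Already a fixed point.
Sat(E[p U (p | ~q)]) = {s0, s1, s3, s5, s6, s7, s8}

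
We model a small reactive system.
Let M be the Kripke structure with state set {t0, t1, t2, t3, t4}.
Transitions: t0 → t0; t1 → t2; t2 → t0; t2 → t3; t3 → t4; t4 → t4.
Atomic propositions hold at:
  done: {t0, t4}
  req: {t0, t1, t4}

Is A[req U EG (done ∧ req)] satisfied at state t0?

Yes

Sat(done ∧ req) = {t0, t4}
EG (done ∧ req): greatest fixpoint, start Z0 = {t0, t4}, keep only states in Sat with some successor in Z. Already a fixed point.
Sat(EG (done ∧ req)) = {t0, t4}
A[req U EG (done ∧ req)]: least fixpoint, start Z0 = Sat(EG (done ∧ req)) = {t0, t4}, add states in Sat(req) with every successor in Z. Already a fixed point.
Sat(A[req U EG (done ∧ req)]) = {t0, t4}
t0 ∈ Sat(A[req U EG (done ∧ req)]) = {t0, t4}, so the formula holds at t0.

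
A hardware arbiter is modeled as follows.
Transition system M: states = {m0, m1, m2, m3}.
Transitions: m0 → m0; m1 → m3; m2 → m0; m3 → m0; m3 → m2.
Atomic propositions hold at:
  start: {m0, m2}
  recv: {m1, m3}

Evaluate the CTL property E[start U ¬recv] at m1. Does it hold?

Sat(¬recv) = {m0, m2}
E[start U ¬recv]: least fixpoint, start Z0 = Sat(¬recv) = {m0, m2}, add states in Sat(start) with some successor in Z. Already a fixed point.
Sat(E[start U ¬recv]) = {m0, m2}
m1 ∉ Sat(E[start U ¬recv]) = {m0, m2}, so the formula does not hold at m1.

No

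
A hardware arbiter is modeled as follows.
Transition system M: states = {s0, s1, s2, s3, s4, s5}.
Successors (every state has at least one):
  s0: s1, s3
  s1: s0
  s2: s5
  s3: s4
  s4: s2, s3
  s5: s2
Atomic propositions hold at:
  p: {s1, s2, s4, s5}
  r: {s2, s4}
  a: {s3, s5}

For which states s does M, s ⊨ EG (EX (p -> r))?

Sat(p -> r) = {s0, s2, s3, s4}
Sat(EX (p -> r)) = {s : some successor in {s0, s2, s3, s4}} = {s0, s1, s3, s4, s5}
EG (EX (p -> r)): greatest fixpoint, start Z0 = {s0, s1, s3, s4, s5}, keep only states in Sat with some successor in Z. Z1 = {s0, s1, s3, s4}; fixed.
Sat(EG (EX (p -> r))) = {s0, s1, s3, s4}

{s0, s1, s3, s4}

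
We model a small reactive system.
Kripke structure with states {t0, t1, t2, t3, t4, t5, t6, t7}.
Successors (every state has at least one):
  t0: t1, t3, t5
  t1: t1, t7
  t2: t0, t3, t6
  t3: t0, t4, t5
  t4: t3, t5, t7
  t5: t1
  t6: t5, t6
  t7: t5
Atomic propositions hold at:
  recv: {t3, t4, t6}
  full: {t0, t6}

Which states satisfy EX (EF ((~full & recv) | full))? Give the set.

{t0, t2, t3, t4, t6}

Sat(~full) = {t1, t2, t3, t4, t5, t7}
Sat(~full & recv) = {t3, t4}
Sat((~full & recv) | full) = {t0, t3, t4, t6}
EF ((~full & recv) | full): least fixpoint, start Z0 = {t0, t3, t4, t6}, add states with some successor in Z. Z1 = {t0, t2, t3, t4, t6}; fixed.
Sat(EF ((~full & recv) | full)) = {t0, t2, t3, t4, t6}
Sat(EX (EF ((~full & recv) | full))) = {s : some successor in {t0, t2, t3, t4, t6}} = {t0, t2, t3, t4, t6}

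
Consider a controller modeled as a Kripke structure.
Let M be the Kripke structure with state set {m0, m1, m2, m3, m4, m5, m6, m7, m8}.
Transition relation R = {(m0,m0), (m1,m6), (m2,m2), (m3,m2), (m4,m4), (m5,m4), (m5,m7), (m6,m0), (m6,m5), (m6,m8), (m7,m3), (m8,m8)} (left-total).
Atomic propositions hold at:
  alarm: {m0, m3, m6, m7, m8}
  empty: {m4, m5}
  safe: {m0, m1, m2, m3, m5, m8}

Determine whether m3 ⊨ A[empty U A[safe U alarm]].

A[safe U alarm]: least fixpoint, start Z0 = Sat(alarm) = {m0, m3, m6, m7, m8}, add states in Sat(safe) with every successor in Z. Z1 = {m0, m1, m3, m6, m7, m8}; fixed.
Sat(A[safe U alarm]) = {m0, m1, m3, m6, m7, m8}
A[empty U A[safe U alarm]]: least fixpoint, start Z0 = Sat(A[safe U alarm]) = {m0, m1, m3, m6, m7, m8}, add states in Sat(empty) with every successor in Z. Already a fixed point.
Sat(A[empty U A[safe U alarm]]) = {m0, m1, m3, m6, m7, m8}
m3 ∈ Sat(A[empty U A[safe U alarm]]) = {m0, m1, m3, m6, m7, m8}, so the formula holds at m3.

Yes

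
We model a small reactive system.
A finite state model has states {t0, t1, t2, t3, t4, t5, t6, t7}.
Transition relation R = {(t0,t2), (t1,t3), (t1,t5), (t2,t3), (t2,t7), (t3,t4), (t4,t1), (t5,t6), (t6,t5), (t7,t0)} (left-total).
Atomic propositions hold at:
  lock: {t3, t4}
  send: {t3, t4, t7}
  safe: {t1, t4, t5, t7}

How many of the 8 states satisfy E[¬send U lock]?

5

Sat(¬send) = {t0, t1, t2, t5, t6}
E[¬send U lock]: least fixpoint, start Z0 = Sat(lock) = {t3, t4}, add states in Sat(¬send) with some successor in Z. Z1 = {t1, t2, t3, t4}; Z2 = {t0, t1, t2, t3, t4}; fixed.
Sat(E[¬send U lock]) = {t0, t1, t2, t3, t4}
|Sat(E[¬send U lock])| = |{t0, t1, t2, t3, t4}| = 5.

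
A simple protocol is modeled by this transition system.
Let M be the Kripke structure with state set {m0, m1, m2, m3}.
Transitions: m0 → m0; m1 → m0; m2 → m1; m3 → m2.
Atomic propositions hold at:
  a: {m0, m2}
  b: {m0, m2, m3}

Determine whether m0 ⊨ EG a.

EG a: greatest fixpoint, start Z0 = {m0, m2}, keep only states in Sat with some successor in Z. Z1 = {m0}; fixed.
Sat(EG a) = {m0}
m0 ∈ Sat(EG a) = {m0}, so the formula holds at m0.

Yes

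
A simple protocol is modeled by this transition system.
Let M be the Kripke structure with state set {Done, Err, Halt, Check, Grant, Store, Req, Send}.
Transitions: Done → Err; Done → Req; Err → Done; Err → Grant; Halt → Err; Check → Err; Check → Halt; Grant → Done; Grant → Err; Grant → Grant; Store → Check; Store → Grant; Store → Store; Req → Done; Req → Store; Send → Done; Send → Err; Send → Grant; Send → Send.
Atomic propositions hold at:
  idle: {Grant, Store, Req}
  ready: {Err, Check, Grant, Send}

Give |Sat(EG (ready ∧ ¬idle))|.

1

Sat(¬idle) = {Done, Err, Halt, Check, Send}
Sat(ready ∧ ¬idle) = {Err, Check, Send}
EG (ready ∧ ¬idle): greatest fixpoint, start Z0 = {Err, Check, Send}, keep only states in Sat with some successor in Z. Z1 = {Check, Send}; Z2 = {Send}; fixed.
Sat(EG (ready ∧ ¬idle)) = {Send}
|Sat(EG (ready ∧ ¬idle))| = |{Send}| = 1.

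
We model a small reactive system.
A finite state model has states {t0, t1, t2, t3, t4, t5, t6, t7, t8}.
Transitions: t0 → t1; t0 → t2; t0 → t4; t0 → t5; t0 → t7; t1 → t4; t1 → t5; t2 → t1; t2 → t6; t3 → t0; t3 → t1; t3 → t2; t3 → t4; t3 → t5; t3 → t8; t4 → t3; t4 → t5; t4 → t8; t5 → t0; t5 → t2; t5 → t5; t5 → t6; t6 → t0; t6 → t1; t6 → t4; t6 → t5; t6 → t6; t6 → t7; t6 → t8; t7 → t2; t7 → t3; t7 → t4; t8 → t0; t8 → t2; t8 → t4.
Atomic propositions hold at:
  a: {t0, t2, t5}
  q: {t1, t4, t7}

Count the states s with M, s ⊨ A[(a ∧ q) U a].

Sat(a ∧ q) = ∅
A[(a ∧ q) U a]: least fixpoint, start Z0 = Sat(a) = {t0, t2, t5}, add states in Sat(a ∧ q) with every successor in Z. Already a fixed point.
Sat(A[(a ∧ q) U a]) = {t0, t2, t5}
|Sat(A[(a ∧ q) U a])| = |{t0, t2, t5}| = 3.

3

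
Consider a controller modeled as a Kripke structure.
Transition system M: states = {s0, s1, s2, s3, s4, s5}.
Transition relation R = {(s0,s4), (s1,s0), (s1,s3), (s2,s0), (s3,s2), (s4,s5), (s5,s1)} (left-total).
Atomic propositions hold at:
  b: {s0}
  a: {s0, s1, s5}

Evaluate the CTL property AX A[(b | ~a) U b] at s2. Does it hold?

Yes

Sat(~a) = {s2, s3, s4}
Sat(b | ~a) = {s0, s2, s3, s4}
A[(b | ~a) U b]: least fixpoint, start Z0 = Sat(b) = {s0}, add states in Sat(b | ~a) with every successor in Z. Z1 = {s0, s2}; Z2 = {s0, s2, s3}; fixed.
Sat(A[(b | ~a) U b]) = {s0, s2, s3}
Sat(AX A[(b | ~a) U b]) = {s : every successor in {s0, s2, s3}} = {s1, s2, s3}
s2 ∈ Sat(AX A[(b | ~a) U b]) = {s1, s2, s3}, so the formula holds at s2.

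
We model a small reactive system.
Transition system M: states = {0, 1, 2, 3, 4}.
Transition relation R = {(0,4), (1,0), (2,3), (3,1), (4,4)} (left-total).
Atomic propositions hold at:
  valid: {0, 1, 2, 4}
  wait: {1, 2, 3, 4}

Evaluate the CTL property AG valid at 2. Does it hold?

No

AG valid: greatest fixpoint, start Z0 = {0, 1, 2, 4}, keep only states in Sat with every successor in Z. Z1 = {0, 1, 4}; fixed.
Sat(AG valid) = {0, 1, 4}
2 ∉ Sat(AG valid) = {0, 1, 4}, so the formula does not hold at 2.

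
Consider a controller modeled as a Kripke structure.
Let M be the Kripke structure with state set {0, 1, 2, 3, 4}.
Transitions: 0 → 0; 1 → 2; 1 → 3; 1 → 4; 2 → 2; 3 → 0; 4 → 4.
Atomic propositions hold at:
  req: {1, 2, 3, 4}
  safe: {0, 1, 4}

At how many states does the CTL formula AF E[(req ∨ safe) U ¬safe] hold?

Sat(req ∨ safe) = {0, 1, 2, 3, 4}
Sat(¬safe) = {2, 3}
E[(req ∨ safe) U ¬safe]: least fixpoint, start Z0 = Sat(¬safe) = {2, 3}, add states in Sat(req ∨ safe) with some successor in Z. Z1 = {1, 2, 3}; fixed.
Sat(E[(req ∨ safe) U ¬safe]) = {1, 2, 3}
AF E[(req ∨ safe) U ¬safe]: least fixpoint, start Z0 = {1, 2, 3}, add states with every successor in Z. Already a fixed point.
Sat(AF E[(req ∨ safe) U ¬safe]) = {1, 2, 3}
|Sat(AF E[(req ∨ safe) U ¬safe])| = |{1, 2, 3}| = 3.

3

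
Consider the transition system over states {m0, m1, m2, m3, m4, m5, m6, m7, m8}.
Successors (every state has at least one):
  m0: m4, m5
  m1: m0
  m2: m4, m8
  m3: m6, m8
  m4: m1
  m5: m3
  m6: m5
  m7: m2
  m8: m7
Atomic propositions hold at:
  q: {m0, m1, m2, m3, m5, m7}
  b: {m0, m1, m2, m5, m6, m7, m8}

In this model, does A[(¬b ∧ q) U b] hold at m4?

No

Sat(¬b) = {m3, m4}
Sat(¬b ∧ q) = {m3}
A[(¬b ∧ q) U b]: least fixpoint, start Z0 = Sat(b) = {m0, m1, m2, m5, m6, m7, m8}, add states in Sat(¬b ∧ q) with every successor in Z. Z1 = {m0, m1, m2, m3, m5, m6, m7, m8}; fixed.
Sat(A[(¬b ∧ q) U b]) = {m0, m1, m2, m3, m5, m6, m7, m8}
m4 ∉ Sat(A[(¬b ∧ q) U b]) = {m0, m1, m2, m3, m5, m6, m7, m8}, so the formula does not hold at m4.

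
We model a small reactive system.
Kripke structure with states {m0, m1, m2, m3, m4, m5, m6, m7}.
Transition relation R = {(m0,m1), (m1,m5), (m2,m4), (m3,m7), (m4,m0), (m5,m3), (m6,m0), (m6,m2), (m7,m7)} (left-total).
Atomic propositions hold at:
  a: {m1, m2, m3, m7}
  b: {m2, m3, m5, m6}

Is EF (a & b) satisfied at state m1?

Yes

Sat(a & b) = {m2, m3}
EF (a & b): least fixpoint, start Z0 = {m2, m3}, add states with some successor in Z. Z1 = {m2, m3, m5, m6}; Z2 = {m1, m2, m3, m5, m6}; Z3 = {m0, m1, m2, m3, m5, m6}; Z4 = {m0, m1, m2, m3, m4, m5, m6}; fixed.
Sat(EF (a & b)) = {m0, m1, m2, m3, m4, m5, m6}
m1 ∈ Sat(EF (a & b)) = {m0, m1, m2, m3, m4, m5, m6}, so the formula holds at m1.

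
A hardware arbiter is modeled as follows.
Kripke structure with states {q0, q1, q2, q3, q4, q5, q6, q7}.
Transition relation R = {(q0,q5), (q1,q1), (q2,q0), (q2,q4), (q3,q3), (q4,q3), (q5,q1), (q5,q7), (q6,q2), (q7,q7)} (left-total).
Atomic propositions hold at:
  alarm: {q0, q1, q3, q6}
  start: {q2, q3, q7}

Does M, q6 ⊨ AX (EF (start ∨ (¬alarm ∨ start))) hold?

Sat(¬alarm) = {q2, q4, q5, q7}
Sat(¬alarm ∨ start) = {q2, q3, q4, q5, q7}
Sat(start ∨ (¬alarm ∨ start)) = {q2, q3, q4, q5, q7}
EF (start ∨ (¬alarm ∨ start)): least fixpoint, start Z0 = {q2, q3, q4, q5, q7}, add states with some successor in Z. Z1 = {q0, q2, q3, q4, q5, q6, q7}; fixed.
Sat(EF (start ∨ (¬alarm ∨ start))) = {q0, q2, q3, q4, q5, q6, q7}
Sat(AX (EF (start ∨ (¬alarm ∨ start)))) = {s : every successor in {q0, q2, q3, q4, q5, q6, q7}} = {q0, q2, q3, q4, q6, q7}
q6 ∈ Sat(AX (EF (start ∨ (¬alarm ∨ start)))) = {q0, q2, q3, q4, q6, q7}, so the formula holds at q6.

Yes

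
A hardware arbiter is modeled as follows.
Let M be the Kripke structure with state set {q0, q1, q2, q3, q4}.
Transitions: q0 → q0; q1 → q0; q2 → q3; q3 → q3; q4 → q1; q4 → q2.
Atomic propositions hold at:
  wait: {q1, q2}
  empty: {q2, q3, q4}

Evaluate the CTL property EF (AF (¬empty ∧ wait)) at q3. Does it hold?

No

Sat(¬empty) = {q0, q1}
Sat(¬empty ∧ wait) = {q1}
AF (¬empty ∧ wait): least fixpoint, start Z0 = {q1}, add states with every successor in Z. Already a fixed point.
Sat(AF (¬empty ∧ wait)) = {q1}
EF (AF (¬empty ∧ wait)): least fixpoint, start Z0 = {q1}, add states with some successor in Z. Z1 = {q1, q4}; fixed.
Sat(EF (AF (¬empty ∧ wait))) = {q1, q4}
q3 ∉ Sat(EF (AF (¬empty ∧ wait))) = {q1, q4}, so the formula does not hold at q3.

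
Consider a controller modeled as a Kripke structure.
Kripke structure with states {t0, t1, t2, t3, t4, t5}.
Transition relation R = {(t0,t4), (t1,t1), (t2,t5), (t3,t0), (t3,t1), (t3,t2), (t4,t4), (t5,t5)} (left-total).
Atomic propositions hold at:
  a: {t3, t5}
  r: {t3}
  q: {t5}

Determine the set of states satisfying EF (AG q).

AG q: greatest fixpoint, start Z0 = {t5}, keep only states in Sat with every successor in Z. Already a fixed point.
Sat(AG q) = {t5}
EF (AG q): least fixpoint, start Z0 = {t5}, add states with some successor in Z. Z1 = {t2, t5}; Z2 = {t2, t3, t5}; fixed.
Sat(EF (AG q)) = {t2, t3, t5}

{t2, t3, t5}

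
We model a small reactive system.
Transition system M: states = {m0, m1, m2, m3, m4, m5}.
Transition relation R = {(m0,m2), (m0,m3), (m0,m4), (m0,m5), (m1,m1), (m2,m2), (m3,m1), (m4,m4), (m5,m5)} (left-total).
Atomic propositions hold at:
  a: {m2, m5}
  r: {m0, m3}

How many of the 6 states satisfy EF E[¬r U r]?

Sat(¬r) = {m1, m2, m4, m5}
E[¬r U r]: least fixpoint, start Z0 = Sat(r) = {m0, m3}, add states in Sat(¬r) with some successor in Z. Already a fixed point.
Sat(E[¬r U r]) = {m0, m3}
EF E[¬r U r]: least fixpoint, start Z0 = {m0, m3}, add states with some successor in Z. Already a fixed point.
Sat(EF E[¬r U r]) = {m0, m3}
|Sat(EF E[¬r U r])| = |{m0, m3}| = 2.

2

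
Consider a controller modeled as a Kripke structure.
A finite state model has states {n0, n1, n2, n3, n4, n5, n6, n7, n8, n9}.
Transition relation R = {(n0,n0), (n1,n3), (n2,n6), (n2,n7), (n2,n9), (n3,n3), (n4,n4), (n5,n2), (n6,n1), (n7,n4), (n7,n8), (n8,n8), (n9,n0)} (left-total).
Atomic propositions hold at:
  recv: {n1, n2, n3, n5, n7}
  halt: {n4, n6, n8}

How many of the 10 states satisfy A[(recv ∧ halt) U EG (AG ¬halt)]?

4

Sat(recv ∧ halt) = ∅
Sat(¬halt) = {n0, n1, n2, n3, n5, n7, n9}
AG ¬halt: greatest fixpoint, start Z0 = {n0, n1, n2, n3, n5, n7, n9}, keep only states in Sat with every successor in Z. Z1 = {n0, n1, n3, n5, n9}; Z2 = {n0, n1, n3, n9}; fixed.
Sat(AG ¬halt) = {n0, n1, n3, n9}
EG (AG ¬halt): greatest fixpoint, start Z0 = {n0, n1, n3, n9}, keep only states in Sat with some successor in Z. Already a fixed point.
Sat(EG (AG ¬halt)) = {n0, n1, n3, n9}
A[(recv ∧ halt) U EG (AG ¬halt)]: least fixpoint, start Z0 = Sat(EG (AG ¬halt)) = {n0, n1, n3, n9}, add states in Sat(recv ∧ halt) with every successor in Z. Already a fixed point.
Sat(A[(recv ∧ halt) U EG (AG ¬halt)]) = {n0, n1, n3, n9}
|Sat(A[(recv ∧ halt) U EG (AG ¬halt)])| = |{n0, n1, n3, n9}| = 4.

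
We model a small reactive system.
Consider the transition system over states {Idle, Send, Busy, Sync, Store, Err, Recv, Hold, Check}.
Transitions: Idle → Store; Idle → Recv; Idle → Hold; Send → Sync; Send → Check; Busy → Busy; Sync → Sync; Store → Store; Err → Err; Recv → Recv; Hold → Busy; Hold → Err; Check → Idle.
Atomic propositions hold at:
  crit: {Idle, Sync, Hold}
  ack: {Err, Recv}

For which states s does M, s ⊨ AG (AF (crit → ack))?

Sat(crit → ack) = {Send, Busy, Store, Err, Recv, Check}
AF (crit → ack): least fixpoint, start Z0 = {Send, Busy, Store, Err, Recv, Check}, add states with every successor in Z. Z1 = {Send, Busy, Store, Err, Recv, Hold, Check}; Z2 = {Idle, Send, Busy, Store, Err, Recv, Hold, Check}; fixed.
Sat(AF (crit → ack)) = {Idle, Send, Busy, Store, Err, Recv, Hold, Check}
AG (AF (crit → ack)): greatest fixpoint, start Z0 = {Idle, Send, Busy, Store, Err, Recv, Hold, Check}, keep only states in Sat with every successor in Z. Z1 = {Idle, Busy, Store, Err, Recv, Hold, Check}; fixed.
Sat(AG (AF (crit → ack))) = {Idle, Busy, Store, Err, Recv, Hold, Check}

{Idle, Busy, Store, Err, Recv, Hold, Check}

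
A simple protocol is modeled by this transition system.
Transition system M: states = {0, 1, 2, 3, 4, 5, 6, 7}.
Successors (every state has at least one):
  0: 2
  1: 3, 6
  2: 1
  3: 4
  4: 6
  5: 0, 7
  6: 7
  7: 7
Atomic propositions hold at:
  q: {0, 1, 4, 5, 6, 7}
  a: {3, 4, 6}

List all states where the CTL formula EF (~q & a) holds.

{0, 1, 2, 3, 5}

Sat(~q) = {2, 3}
Sat(~q & a) = {3}
EF (~q & a): least fixpoint, start Z0 = {3}, add states with some successor in Z. Z1 = {1, 3}; Z2 = {1, 2, 3}; Z3 = {0, 1, 2, 3}; Z4 = {0, 1, 2, 3, 5}; fixed.
Sat(EF (~q & a)) = {0, 1, 2, 3, 5}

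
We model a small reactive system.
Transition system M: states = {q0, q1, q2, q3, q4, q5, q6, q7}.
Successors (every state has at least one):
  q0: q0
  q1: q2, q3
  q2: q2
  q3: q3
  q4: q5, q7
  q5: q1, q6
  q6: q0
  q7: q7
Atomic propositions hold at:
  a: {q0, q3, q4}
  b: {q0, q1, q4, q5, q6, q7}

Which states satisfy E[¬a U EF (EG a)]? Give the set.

Sat(¬a) = {q1, q2, q5, q6, q7}
EG a: greatest fixpoint, start Z0 = {q0, q3, q4}, keep only states in Sat with some successor in Z. Z1 = {q0, q3}; fixed.
Sat(EG a) = {q0, q3}
EF (EG a): least fixpoint, start Z0 = {q0, q3}, add states with some successor in Z. Z1 = {q0, q1, q3, q6}; Z2 = {q0, q1, q3, q5, q6}; Z3 = {q0, q1, q3, q4, q5, q6}; fixed.
Sat(EF (EG a)) = {q0, q1, q3, q4, q5, q6}
E[¬a U EF (EG a)]: least fixpoint, start Z0 = Sat(EF (EG a)) = {q0, q1, q3, q4, q5, q6}, add states in Sat(¬a) with some successor in Z. Already a fixed point.
Sat(E[¬a U EF (EG a)]) = {q0, q1, q3, q4, q5, q6}

{q0, q1, q3, q4, q5, q6}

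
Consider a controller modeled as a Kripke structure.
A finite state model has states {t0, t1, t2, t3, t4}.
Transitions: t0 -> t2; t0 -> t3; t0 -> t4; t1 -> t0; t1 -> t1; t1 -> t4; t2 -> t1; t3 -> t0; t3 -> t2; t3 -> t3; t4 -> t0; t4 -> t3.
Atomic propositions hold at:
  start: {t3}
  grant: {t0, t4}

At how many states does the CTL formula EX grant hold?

4

Sat(EX grant) = {s : some successor in {t0, t4}} = {t0, t1, t3, t4}
|Sat(EX grant)| = |{t0, t1, t3, t4}| = 4.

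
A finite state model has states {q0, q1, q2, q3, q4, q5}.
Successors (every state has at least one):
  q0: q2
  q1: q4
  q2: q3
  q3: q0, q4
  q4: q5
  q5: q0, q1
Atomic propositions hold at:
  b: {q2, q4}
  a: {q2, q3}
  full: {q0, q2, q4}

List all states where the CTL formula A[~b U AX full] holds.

{q0, q1, q3, q5}

Sat(~b) = {q0, q1, q3, q5}
Sat(AX full) = {s : every successor in {q0, q2, q4}} = {q0, q1, q3}
A[~b U AX full]: least fixpoint, start Z0 = Sat(AX full) = {q0, q1, q3}, add states in Sat(~b) with every successor in Z. Z1 = {q0, q1, q3, q5}; fixed.
Sat(A[~b U AX full]) = {q0, q1, q3, q5}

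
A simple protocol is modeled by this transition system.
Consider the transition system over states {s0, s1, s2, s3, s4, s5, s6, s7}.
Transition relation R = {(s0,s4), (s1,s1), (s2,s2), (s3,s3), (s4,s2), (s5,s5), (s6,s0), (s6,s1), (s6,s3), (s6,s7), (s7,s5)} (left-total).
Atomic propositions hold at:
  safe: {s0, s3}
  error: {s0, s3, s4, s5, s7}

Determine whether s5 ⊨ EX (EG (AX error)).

Yes

Sat(AX error) = {s : every successor in {s0, s3, s4, s5, s7}} = {s0, s3, s5, s7}
EG (AX error): greatest fixpoint, start Z0 = {s0, s3, s5, s7}, keep only states in Sat with some successor in Z. Z1 = {s3, s5, s7}; fixed.
Sat(EG (AX error)) = {s3, s5, s7}
Sat(EX (EG (AX error))) = {s : some successor in {s3, s5, s7}} = {s3, s5, s6, s7}
s5 ∈ Sat(EX (EG (AX error))) = {s3, s5, s6, s7}, so the formula holds at s5.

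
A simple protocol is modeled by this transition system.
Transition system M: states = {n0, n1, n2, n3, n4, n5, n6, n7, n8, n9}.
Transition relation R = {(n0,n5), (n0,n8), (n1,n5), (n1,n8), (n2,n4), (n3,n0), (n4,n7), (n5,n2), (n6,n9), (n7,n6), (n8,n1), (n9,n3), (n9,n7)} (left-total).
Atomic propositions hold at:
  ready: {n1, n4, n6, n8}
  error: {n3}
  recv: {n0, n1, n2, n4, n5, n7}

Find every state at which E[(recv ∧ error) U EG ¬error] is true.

{n0, n1, n2, n4, n5, n6, n7, n8, n9}

Sat(recv ∧ error) = ∅
Sat(¬error) = {n0, n1, n2, n4, n5, n6, n7, n8, n9}
EG ¬error: greatest fixpoint, start Z0 = {n0, n1, n2, n4, n5, n6, n7, n8, n9}, keep only states in Sat with some successor in Z. Already a fixed point.
Sat(EG ¬error) = {n0, n1, n2, n4, n5, n6, n7, n8, n9}
E[(recv ∧ error) U EG ¬error]: least fixpoint, start Z0 = Sat(EG ¬error) = {n0, n1, n2, n4, n5, n6, n7, n8, n9}, add states in Sat(recv ∧ error) with some successor in Z. Already a fixed point.
Sat(E[(recv ∧ error) U EG ¬error]) = {n0, n1, n2, n4, n5, n6, n7, n8, n9}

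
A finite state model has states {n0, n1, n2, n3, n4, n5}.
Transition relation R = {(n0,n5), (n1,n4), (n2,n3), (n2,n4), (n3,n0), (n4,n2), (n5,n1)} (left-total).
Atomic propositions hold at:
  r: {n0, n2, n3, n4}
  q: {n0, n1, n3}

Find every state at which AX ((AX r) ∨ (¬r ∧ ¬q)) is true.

Sat(AX r) = {s : every successor in {n0, n2, n3, n4}} = {n1, n2, n3, n4}
Sat(¬r) = {n1, n5}
Sat(¬q) = {n2, n4, n5}
Sat(¬r ∧ ¬q) = {n5}
Sat((AX r) ∨ (¬r ∧ ¬q)) = {n1, n2, n3, n4, n5}
Sat(AX ((AX r) ∨ (¬r ∧ ¬q))) = {s : every successor in {n1, n2, n3, n4, n5}} = {n0, n1, n2, n4, n5}

{n0, n1, n2, n4, n5}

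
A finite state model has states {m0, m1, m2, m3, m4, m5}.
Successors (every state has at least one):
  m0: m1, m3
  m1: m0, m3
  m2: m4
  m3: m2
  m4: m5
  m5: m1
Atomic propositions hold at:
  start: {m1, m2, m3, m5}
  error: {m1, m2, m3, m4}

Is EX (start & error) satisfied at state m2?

Sat(start & error) = {m1, m2, m3}
Sat(EX (start & error)) = {s : some successor in {m1, m2, m3}} = {m0, m1, m3, m5}
m2 ∉ Sat(EX (start & error)) = {m0, m1, m3, m5}, so the formula does not hold at m2.

No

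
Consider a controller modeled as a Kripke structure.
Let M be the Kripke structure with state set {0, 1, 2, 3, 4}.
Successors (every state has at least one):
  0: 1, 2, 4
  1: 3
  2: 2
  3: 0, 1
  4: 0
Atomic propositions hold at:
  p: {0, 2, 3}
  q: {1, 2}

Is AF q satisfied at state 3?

No

AF q: least fixpoint, start Z0 = {1, 2}, add states with every successor in Z. Already a fixed point.
Sat(AF q) = {1, 2}
3 ∉ Sat(AF q) = {1, 2}, so the formula does not hold at 3.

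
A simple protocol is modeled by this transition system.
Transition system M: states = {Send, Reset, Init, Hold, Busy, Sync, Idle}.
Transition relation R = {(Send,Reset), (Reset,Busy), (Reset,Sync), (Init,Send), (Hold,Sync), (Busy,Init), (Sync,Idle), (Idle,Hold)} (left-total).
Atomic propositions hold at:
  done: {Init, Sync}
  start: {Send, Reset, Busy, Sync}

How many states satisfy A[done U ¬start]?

4

Sat(¬start) = {Init, Hold, Idle}
A[done U ¬start]: least fixpoint, start Z0 = Sat(¬start) = {Init, Hold, Idle}, add states in Sat(done) with every successor in Z. Z1 = {Init, Hold, Sync, Idle}; fixed.
Sat(A[done U ¬start]) = {Init, Hold, Sync, Idle}
|Sat(A[done U ¬start])| = |{Init, Hold, Sync, Idle}| = 4.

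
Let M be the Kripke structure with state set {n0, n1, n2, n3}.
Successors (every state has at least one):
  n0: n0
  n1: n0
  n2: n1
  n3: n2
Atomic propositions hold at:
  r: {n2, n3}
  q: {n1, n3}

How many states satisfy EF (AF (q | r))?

Sat(q | r) = {n1, n2, n3}
AF (q | r): least fixpoint, start Z0 = {n1, n2, n3}, add states with every successor in Z. Already a fixed point.
Sat(AF (q | r)) = {n1, n2, n3}
EF (AF (q | r)): least fixpoint, start Z0 = {n1, n2, n3}, add states with some successor in Z. Already a fixed point.
Sat(EF (AF (q | r))) = {n1, n2, n3}
|Sat(EF (AF (q | r)))| = |{n1, n2, n3}| = 3.

3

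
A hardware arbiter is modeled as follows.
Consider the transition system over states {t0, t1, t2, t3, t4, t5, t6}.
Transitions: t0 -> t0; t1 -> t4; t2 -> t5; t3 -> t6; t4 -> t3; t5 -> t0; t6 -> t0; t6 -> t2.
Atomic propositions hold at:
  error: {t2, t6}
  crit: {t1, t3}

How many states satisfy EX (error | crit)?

Sat(error | crit) = {t1, t2, t3, t6}
Sat(EX (error | crit)) = {s : some successor in {t1, t2, t3, t6}} = {t3, t4, t6}
|Sat(EX (error | crit))| = |{t3, t4, t6}| = 3.

3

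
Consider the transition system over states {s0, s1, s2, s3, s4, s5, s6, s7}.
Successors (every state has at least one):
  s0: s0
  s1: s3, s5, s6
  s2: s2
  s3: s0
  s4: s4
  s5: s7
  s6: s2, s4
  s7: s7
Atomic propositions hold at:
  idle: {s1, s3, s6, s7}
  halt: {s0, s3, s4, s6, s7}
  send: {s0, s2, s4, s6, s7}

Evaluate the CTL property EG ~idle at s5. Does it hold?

No

Sat(~idle) = {s0, s2, s4, s5}
EG ~idle: greatest fixpoint, start Z0 = {s0, s2, s4, s5}, keep only states in Sat with some successor in Z. Z1 = {s0, s2, s4}; fixed.
Sat(EG ~idle) = {s0, s2, s4}
s5 ∉ Sat(EG ~idle) = {s0, s2, s4}, so the formula does not hold at s5.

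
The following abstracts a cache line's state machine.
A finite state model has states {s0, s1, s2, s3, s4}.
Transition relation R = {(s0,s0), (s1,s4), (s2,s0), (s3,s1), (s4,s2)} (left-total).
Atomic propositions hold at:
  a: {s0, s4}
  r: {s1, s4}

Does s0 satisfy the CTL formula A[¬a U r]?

No

Sat(¬a) = {s1, s2, s3}
A[¬a U r]: least fixpoint, start Z0 = Sat(r) = {s1, s4}, add states in Sat(¬a) with every successor in Z. Z1 = {s1, s3, s4}; fixed.
Sat(A[¬a U r]) = {s1, s3, s4}
s0 ∉ Sat(A[¬a U r]) = {s1, s3, s4}, so the formula does not hold at s0.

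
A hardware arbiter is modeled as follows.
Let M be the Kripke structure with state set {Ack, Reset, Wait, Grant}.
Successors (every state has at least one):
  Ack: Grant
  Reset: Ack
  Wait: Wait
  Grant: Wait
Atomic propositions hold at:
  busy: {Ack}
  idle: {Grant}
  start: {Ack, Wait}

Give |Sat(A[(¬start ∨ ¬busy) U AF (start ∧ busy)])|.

2

Sat(¬start) = {Reset, Grant}
Sat(¬busy) = {Reset, Wait, Grant}
Sat(¬start ∨ ¬busy) = {Reset, Wait, Grant}
Sat(start ∧ busy) = {Ack}
AF (start ∧ busy): least fixpoint, start Z0 = {Ack}, add states with every successor in Z. Z1 = {Ack, Reset}; fixed.
Sat(AF (start ∧ busy)) = {Ack, Reset}
A[(¬start ∨ ¬busy) U AF (start ∧ busy)]: least fixpoint, start Z0 = Sat(AF (start ∧ busy)) = {Ack, Reset}, add states in Sat(¬start ∨ ¬busy) with every successor in Z. Already a fixed point.
Sat(A[(¬start ∨ ¬busy) U AF (start ∧ busy)]) = {Ack, Reset}
|Sat(A[(¬start ∨ ¬busy) U AF (start ∧ busy)])| = |{Ack, Reset}| = 2.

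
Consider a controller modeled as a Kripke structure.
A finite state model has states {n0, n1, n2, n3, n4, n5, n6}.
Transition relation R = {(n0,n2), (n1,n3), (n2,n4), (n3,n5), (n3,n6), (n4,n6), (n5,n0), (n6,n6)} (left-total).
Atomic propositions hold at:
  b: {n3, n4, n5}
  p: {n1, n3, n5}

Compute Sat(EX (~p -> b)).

Sat(~p) = {n0, n2, n4, n6}
Sat(~p -> b) = {n1, n3, n4, n5}
Sat(EX (~p -> b)) = {s : some successor in {n1, n3, n4, n5}} = {n1, n2, n3}

{n1, n2, n3}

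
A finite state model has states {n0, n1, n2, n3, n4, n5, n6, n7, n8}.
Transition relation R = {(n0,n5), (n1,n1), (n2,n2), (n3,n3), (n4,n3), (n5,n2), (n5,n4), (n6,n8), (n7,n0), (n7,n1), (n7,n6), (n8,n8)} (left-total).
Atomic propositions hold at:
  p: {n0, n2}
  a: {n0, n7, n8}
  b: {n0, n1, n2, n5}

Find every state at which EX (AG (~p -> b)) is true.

{n1, n2, n5, n7}

Sat(~p) = {n1, n3, n4, n5, n6, n7, n8}
Sat(~p -> b) = {n0, n1, n2, n5}
AG (~p -> b): greatest fixpoint, start Z0 = {n0, n1, n2, n5}, keep only states in Sat with every successor in Z. Z1 = {n0, n1, n2}; Z2 = {n1, n2}; fixed.
Sat(AG (~p -> b)) = {n1, n2}
Sat(EX (AG (~p -> b))) = {s : some successor in {n1, n2}} = {n1, n2, n5, n7}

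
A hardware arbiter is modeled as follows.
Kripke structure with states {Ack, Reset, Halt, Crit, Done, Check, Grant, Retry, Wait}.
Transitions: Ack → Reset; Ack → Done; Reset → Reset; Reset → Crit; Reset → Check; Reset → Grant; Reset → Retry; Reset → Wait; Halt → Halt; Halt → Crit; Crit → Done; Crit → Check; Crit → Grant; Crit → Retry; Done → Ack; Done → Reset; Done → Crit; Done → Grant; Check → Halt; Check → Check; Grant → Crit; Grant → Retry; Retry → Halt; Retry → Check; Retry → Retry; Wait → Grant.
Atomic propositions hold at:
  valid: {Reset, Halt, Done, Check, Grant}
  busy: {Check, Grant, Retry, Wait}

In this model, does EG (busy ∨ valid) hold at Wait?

Yes

Sat(busy ∨ valid) = {Reset, Halt, Done, Check, Grant, Retry, Wait}
EG (busy ∨ valid): greatest fixpoint, start Z0 = {Reset, Halt, Done, Check, Grant, Retry, Wait}, keep only states in Sat with some successor in Z. Already a fixed point.
Sat(EG (busy ∨ valid)) = {Reset, Halt, Done, Check, Grant, Retry, Wait}
Wait ∈ Sat(EG (busy ∨ valid)) = {Reset, Halt, Done, Check, Grant, Retry, Wait}, so the formula holds at Wait.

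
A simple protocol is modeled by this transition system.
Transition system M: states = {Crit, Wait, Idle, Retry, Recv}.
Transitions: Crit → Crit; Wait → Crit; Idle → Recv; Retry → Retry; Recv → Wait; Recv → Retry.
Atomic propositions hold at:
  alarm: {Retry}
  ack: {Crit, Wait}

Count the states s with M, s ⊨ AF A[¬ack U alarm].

Sat(¬ack) = {Idle, Retry, Recv}
A[¬ack U alarm]: least fixpoint, start Z0 = Sat(alarm) = {Retry}, add states in Sat(¬ack) with every successor in Z. Already a fixed point.
Sat(A[¬ack U alarm]) = {Retry}
AF A[¬ack U alarm]: least fixpoint, start Z0 = {Retry}, add states with every successor in Z. Already a fixed point.
Sat(AF A[¬ack U alarm]) = {Retry}
|Sat(AF A[¬ack U alarm])| = |{Retry}| = 1.

1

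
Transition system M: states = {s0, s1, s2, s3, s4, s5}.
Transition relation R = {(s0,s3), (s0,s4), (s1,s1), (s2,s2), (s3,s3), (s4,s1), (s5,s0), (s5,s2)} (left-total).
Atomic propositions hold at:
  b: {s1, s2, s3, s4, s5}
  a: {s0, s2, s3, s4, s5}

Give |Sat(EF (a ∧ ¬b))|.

2

Sat(¬b) = {s0}
Sat(a ∧ ¬b) = {s0}
EF (a ∧ ¬b): least fixpoint, start Z0 = {s0}, add states with some successor in Z. Z1 = {s0, s5}; fixed.
Sat(EF (a ∧ ¬b)) = {s0, s5}
|Sat(EF (a ∧ ¬b))| = |{s0, s5}| = 2.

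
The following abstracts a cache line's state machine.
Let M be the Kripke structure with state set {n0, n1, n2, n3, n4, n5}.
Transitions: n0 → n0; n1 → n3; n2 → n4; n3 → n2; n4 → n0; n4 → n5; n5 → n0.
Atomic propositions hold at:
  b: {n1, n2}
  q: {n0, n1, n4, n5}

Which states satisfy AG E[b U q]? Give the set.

E[b U q]: least fixpoint, start Z0 = Sat(q) = {n0, n1, n4, n5}, add states in Sat(b) with some successor in Z. Z1 = {n0, n1, n2, n4, n5}; fixed.
Sat(E[b U q]) = {n0, n1, n2, n4, n5}
AG E[b U q]: greatest fixpoint, start Z0 = {n0, n1, n2, n4, n5}, keep only states in Sat with every successor in Z. Z1 = {n0, n2, n4, n5}; fixed.
Sat(AG E[b U q]) = {n0, n2, n4, n5}

{n0, n2, n4, n5}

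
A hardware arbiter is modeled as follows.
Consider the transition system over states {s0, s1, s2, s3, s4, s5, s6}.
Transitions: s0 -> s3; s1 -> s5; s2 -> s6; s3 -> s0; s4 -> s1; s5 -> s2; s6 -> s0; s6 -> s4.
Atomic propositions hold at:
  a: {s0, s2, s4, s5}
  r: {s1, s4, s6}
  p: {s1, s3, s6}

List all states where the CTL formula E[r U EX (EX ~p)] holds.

{s0, s1, s2, s4, s6}

Sat(~p) = {s0, s2, s4, s5}
Sat(EX ~p) = {s : some successor in {s0, s2, s4, s5}} = {s1, s3, s5, s6}
Sat(EX (EX ~p)) = {s : some successor in {s1, s3, s5, s6}} = {s0, s1, s2, s4}
E[r U EX (EX ~p)]: least fixpoint, start Z0 = Sat(EX (EX ~p)) = {s0, s1, s2, s4}, add states in Sat(r) with some successor in Z. Z1 = {s0, s1, s2, s4, s6}; fixed.
Sat(E[r U EX (EX ~p)]) = {s0, s1, s2, s4, s6}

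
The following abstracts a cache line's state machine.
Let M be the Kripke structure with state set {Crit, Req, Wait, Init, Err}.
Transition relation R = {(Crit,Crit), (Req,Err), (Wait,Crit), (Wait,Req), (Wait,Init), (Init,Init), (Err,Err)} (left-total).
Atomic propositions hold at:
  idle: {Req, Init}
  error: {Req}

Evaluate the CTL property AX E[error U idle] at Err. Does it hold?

No

E[error U idle]: least fixpoint, start Z0 = Sat(idle) = {Req, Init}, add states in Sat(error) with some successor in Z. Already a fixed point.
Sat(E[error U idle]) = {Req, Init}
Sat(AX E[error U idle]) = {s : every successor in {Req, Init}} = {Init}
Err ∉ Sat(AX E[error U idle]) = {Init}, so the formula does not hold at Err.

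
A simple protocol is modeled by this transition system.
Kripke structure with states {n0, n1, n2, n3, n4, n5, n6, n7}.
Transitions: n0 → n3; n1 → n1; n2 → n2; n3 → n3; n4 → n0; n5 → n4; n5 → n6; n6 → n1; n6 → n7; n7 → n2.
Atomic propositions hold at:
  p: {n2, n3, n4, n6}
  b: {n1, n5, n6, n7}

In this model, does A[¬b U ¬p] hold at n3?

No

Sat(¬b) = {n0, n2, n3, n4}
Sat(¬p) = {n0, n1, n5, n7}
A[¬b U ¬p]: least fixpoint, start Z0 = Sat(¬p) = {n0, n1, n5, n7}, add states in Sat(¬b) with every successor in Z. Z1 = {n0, n1, n4, n5, n7}; fixed.
Sat(A[¬b U ¬p]) = {n0, n1, n4, n5, n7}
n3 ∉ Sat(A[¬b U ¬p]) = {n0, n1, n4, n5, n7}, so the formula does not hold at n3.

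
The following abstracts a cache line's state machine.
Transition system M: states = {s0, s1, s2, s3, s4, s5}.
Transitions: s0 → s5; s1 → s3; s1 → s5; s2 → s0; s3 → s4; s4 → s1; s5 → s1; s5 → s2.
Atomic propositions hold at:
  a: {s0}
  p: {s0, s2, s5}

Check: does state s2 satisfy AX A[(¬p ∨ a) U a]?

Yes

Sat(¬p) = {s1, s3, s4}
Sat(¬p ∨ a) = {s0, s1, s3, s4}
A[(¬p ∨ a) U a]: least fixpoint, start Z0 = Sat(a) = {s0}, add states in Sat(¬p ∨ a) with every successor in Z. Already a fixed point.
Sat(A[(¬p ∨ a) U a]) = {s0}
Sat(AX A[(¬p ∨ a) U a]) = {s : every successor in {s0}} = {s2}
s2 ∈ Sat(AX A[(¬p ∨ a) U a]) = {s2}, so the formula holds at s2.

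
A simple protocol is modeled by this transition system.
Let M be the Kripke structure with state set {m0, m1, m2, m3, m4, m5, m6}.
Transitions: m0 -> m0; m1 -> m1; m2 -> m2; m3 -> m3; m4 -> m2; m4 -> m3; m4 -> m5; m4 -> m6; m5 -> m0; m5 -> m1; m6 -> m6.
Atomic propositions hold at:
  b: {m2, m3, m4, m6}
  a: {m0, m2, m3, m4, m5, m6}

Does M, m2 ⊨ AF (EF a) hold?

EF a: least fixpoint, start Z0 = {m0, m2, m3, m4, m5, m6}, add states with some successor in Z. Already a fixed point.
Sat(EF a) = {m0, m2, m3, m4, m5, m6}
AF (EF a): least fixpoint, start Z0 = {m0, m2, m3, m4, m5, m6}, add states with every successor in Z. Already a fixed point.
Sat(AF (EF a)) = {m0, m2, m3, m4, m5, m6}
m2 ∈ Sat(AF (EF a)) = {m0, m2, m3, m4, m5, m6}, so the formula holds at m2.

Yes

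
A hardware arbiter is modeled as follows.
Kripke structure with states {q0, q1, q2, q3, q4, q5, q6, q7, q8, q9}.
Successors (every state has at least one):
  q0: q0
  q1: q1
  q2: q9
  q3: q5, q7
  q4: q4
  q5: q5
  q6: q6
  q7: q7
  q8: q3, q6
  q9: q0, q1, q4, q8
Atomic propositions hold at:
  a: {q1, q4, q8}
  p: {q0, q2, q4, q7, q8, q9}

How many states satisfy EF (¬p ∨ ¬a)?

Sat(¬p) = {q1, q3, q5, q6}
Sat(¬a) = {q0, q2, q3, q5, q6, q7, q9}
Sat(¬p ∨ ¬a) = {q0, q1, q2, q3, q5, q6, q7, q9}
EF (¬p ∨ ¬a): least fixpoint, start Z0 = {q0, q1, q2, q3, q5, q6, q7, q9}, add states with some successor in Z. Z1 = {q0, q1, q2, q3, q5, q6, q7, q8, q9}; fixed.
Sat(EF (¬p ∨ ¬a)) = {q0, q1, q2, q3, q5, q6, q7, q8, q9}
|Sat(EF (¬p ∨ ¬a))| = |{q0, q1, q2, q3, q5, q6, q7, q8, q9}| = 9.

9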